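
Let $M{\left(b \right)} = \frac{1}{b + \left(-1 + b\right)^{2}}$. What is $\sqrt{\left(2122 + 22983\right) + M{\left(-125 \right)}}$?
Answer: $\frac{2 \sqrt{1557099977714}}{15751} \approx 158.45$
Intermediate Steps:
$\sqrt{\left(2122 + 22983\right) + M{\left(-125 \right)}} = \sqrt{\left(2122 + 22983\right) + \frac{1}{-125 + \left(-1 - 125\right)^{2}}} = \sqrt{25105 + \frac{1}{-125 + \left(-126\right)^{2}}} = \sqrt{25105 + \frac{1}{-125 + 15876}} = \sqrt{25105 + \frac{1}{15751}} = \sqrt{\frac{395428856}{15751}} = \frac{2 \sqrt{1557099977714}}{15751}$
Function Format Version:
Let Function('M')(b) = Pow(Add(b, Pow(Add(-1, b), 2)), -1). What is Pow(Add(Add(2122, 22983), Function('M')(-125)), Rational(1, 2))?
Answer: Mul(Rational(2, 15751), Pow(1557099977714, Rational(1, 2))) ≈ 158.45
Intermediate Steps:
Pow(Add(Add(2122, 22983), Function('M')(-125)), Rational(1, 2)) = Pow(Add(Add(2122, 22983), Pow(Add(-125, Pow(Add(-1, -125), 2)), -1)), Rational(1, 2)) = Pow(Add(25105, Pow(Add(-125, Pow(-126, 2)), -1)), Rational(1, 2)) = Pow(Add(25105, Pow(Add(-125, 15876), -1)), Rational(1, 2)) = Pow(Add(25105, Pow(15751, -1)), Rational(1, 2)) = Pow(Add(25105, Rational(1, 15751)), Rational(1, 2)) = Pow(Rational(395428856, 15751), Rational(1, 2)) = Mul(Rational(2, 15751), Pow(1557099977714, Rational(1, 2)))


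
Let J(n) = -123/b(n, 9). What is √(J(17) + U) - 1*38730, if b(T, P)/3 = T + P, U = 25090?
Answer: -38730 + √16959774/26 ≈ -38572.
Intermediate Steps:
b(T, P) = 3*P + 3*T (b(T, P) = 3*(T + P) = 3*(P + T) = 3*P + 3*T)
J(n) = -123/(27 + 3*n) (J(n) = -123/(3*9 + 3*n) = -123/(27 + 3*n))
√(J(17) + U) - 1*38730 = √(-41/(9 + 17) + 25090) - 1*38730 = √(-41/26 + 25090) - 38730 = √(652299/26) - 38730 = √16959774/26 - 38730 = -38730 + √16959774/26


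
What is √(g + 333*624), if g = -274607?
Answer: I*√66815 ≈ 258.49*I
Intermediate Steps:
√(g + 333*624) = √(-274607 + 333*624) = √(-274607 + 207792) = √(-66815) = I*√66815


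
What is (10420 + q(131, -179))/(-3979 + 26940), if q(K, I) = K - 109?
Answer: 10442/22961 ≈ 0.45477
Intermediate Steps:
q(K, I) = -109 + K
(10420 + q(131, -179))/(-3979 + 26940) = (10420 + (-109 + 131))/(-3979 + 26940) = (10420 + 22)/22961 = 10442*(1/22961) = 10442/22961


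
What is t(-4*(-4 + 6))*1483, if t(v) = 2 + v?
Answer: -8898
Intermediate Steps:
t(-4*(-4 + 6))*1483 = (2 - 4*(-4 + 6))*1483 = (2 - 4*2)*1483 = (2 - 8)*1483 = -6*1483 = -8898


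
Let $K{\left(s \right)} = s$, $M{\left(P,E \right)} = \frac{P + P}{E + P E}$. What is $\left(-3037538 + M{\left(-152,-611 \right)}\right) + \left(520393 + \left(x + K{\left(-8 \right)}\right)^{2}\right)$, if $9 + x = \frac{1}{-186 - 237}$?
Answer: $- \frac{884014501864211}{351237627} \approx -2.5169 \cdot 10^{6}$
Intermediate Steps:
$x = - \frac{3808}{423}$ ($x = -9 + \frac{1}{-186 - 237} = -9 + \frac{1}{-423} = -9 - \frac{1}{423} = - \frac{3808}{423} \approx -9.0024$)
$M{\left(P,E \right)} = \frac{2 P}{E + E P}$
$\left(-3037538 + M{\left(-152,-611 \right)}\right) + \left(520393 + \left(x + K{\left(-8 \right)}\right)^{2}\right) = \left(-3037538 + 2 \left(-152\right) \frac{1}{-611} \frac{1}{1 - 152}\right) + \left(520393 + \left(- \frac{3808}{423} - 8\right)^{2}\right) = \left(-3037538 + 2 \left(-152\right) \left(- \frac{1}{611}\right) \frac{1}{-151}\right) + \left(520393 + \left(- \frac{7192}{423}\right)^{2}\right) = \left(-3037538 + 2 \left(-152\right) \left(- \frac{1}{611}\right) \left(- \frac{1}{151}\right)\right) + \left(520393 + \frac{51724864}{178929}\right) = \left(-3037538 - \frac{304}{92261}\right) + \frac{93165123961}{178929} = - \frac{280246293722}{92261} + \frac{93165123961}{178929} = - \frac{884014501864211}{351237627}$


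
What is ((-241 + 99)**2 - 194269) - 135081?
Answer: -309186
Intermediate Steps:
((-241 + 99)**2 - 194269) - 135081 = ((-142)**2 - 194269) - 135081 = (20164 - 194269) - 135081 = -174105 - 135081 = -309186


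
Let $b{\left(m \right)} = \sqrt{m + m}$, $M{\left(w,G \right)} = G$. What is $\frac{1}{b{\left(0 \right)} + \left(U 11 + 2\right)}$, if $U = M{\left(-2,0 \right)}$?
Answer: $\frac{1}{2} \approx 0.5$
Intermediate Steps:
$U = 0$
$b{\left(m \right)} = \sqrt{2} \sqrt{m}$ ($b{\left(m \right)} = \sqrt{2 m} = \sqrt{2} \sqrt{m}$)
$\frac{1}{b{\left(0 \right)} + \left(U 11 + 2\right)} = \frac{1}{\sqrt{2} \sqrt{0} + \left(0 \cdot 11 + 2\right)} = \frac{1}{\sqrt{2} \cdot 0 + \left(0 + 2\right)} = \frac{1}{0 + 2} = \frac{1}{2}$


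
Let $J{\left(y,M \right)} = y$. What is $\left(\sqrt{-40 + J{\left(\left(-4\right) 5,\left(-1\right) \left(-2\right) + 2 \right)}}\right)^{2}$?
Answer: $-60$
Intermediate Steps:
$\left(\sqrt{-40 + J{\left(\left(-4\right) 5,\left(-1\right) \left(-2\right) + 2 \right)}}\right)^{2} = \left(\sqrt{-40 - 20}\right)^{2} = \left(\sqrt{-60}\right)^{2} = \left(2 i \sqrt{15}\right)^{2} = -60$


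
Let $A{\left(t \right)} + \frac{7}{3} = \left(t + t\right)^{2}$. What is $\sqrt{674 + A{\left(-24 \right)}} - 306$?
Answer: $-306 + \frac{\sqrt{26781}}{3} \approx -251.45$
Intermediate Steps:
$A{\left(t \right)} = - \frac{7}{3} + 4 t^{2}$ ($A{\left(t \right)} = - \frac{7}{3} + \left(t + t\right)^{2} = - \frac{7}{3} + \left(2 t\right)^{2} = - \frac{7}{3} + 4 t^{2}$)
$\sqrt{674 + A{\left(-24 \right)}} - 306 = \sqrt{674 - \left(\frac{7}{3} - 4 \left(-24\right)^{2}\right)} - 306 = \sqrt{674 + \left(- \frac{7}{3} + 4 \cdot 576\right)} - 306 = \sqrt{674 + \left(- \frac{7}{3} + 2304\right)} - 306 = \sqrt{674 + \frac{6905}{3}} - 306 = \sqrt{\frac{8927}{3}} - 306 = \frac{\sqrt{26781}}{3} - 306 = -306 + \frac{\sqrt{26781}}{3}$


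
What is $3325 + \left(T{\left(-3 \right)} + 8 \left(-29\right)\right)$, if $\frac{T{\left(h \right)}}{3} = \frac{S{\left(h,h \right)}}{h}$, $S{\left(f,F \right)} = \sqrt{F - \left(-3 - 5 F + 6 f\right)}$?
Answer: $3093 - \sqrt{3} \approx 3091.3$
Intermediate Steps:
$S{\left(f,F \right)} = \sqrt{3 - 6 f + 6 F}$ ($S{\left(f,F \right)} = \sqrt{F + \left(3 - 6 f + 5 F\right)} = \sqrt{3 - 6 f + 6 F}$)
$T{\left(h \right)} = \frac{3 \sqrt{3}}{h}$ ($T{\left(h \right)} = 3 \frac{\sqrt{3 - 6 h + 6 h}}{h} = 3 \frac{\sqrt{3}}{h} = \frac{3 \sqrt{3}}{h}$)
$3325 + \left(T{\left(-3 \right)} + 8 \left(-29\right)\right) = 3325 + \left(\frac{3 \sqrt{3}}{-3} + 8 \left(-29\right)\right) = 3325 - \left(232 - 3 \sqrt{3} \left(- \frac{1}{3}\right)\right) = 3325 - \left(232 + \sqrt{3}\right) = 3093 - \sqrt{3}$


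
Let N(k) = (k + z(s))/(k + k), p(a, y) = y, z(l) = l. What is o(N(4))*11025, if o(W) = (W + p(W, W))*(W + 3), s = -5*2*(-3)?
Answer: 5435325/8 ≈ 6.7942e+5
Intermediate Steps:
s = 30 (s = -10*(-3) = 30)
N(k) = (30 + k)/(2*k) (N(k) = (k + 30)/(k + k) = (30 + k)/((2*k)) = (30 + k)*(1/(2*k)) = (30 + k)/(2*k))
o(W) = 2*W*(3 + W) (o(W) = (W + W)*(W + 3) = (2*W)*(3 + W) = 2*W*(3 + W))
o(N(4))*11025 = (2*((½)*(30 + 4)/4)*(3 + (½)*(30 + 4)/4))*11025 = (2*((½)*(¼)*34)*(3 + (½)*(¼)*34))*11025 = (2*(17/4)*(3 + 17/4))*11025 = (2*(17/4)*(29/4))*11025 = (493/8)*11025 = 5435325/8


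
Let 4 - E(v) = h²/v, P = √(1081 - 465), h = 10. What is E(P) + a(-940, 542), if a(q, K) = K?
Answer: 546 - 25*√154/77 ≈ 541.97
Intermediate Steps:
P = 2*√154 (P = √616 = 2*√154 ≈ 24.819)
E(v) = 4 - 100/v (E(v) = 4 - 10²/v = 4 - 100/v)
E(P) + a(-940, 542) = (4 - 100*√154/308) + 542 = (4 - 25*√154/77) + 542 = 546 - 25*√154/77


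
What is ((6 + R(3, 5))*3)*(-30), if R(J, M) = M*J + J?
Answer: -2160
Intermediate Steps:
R(J, M) = J + J*M (R(J, M) = J*M + J = J + J*M)
((6 + R(3, 5))*3)*(-30) = ((6 + 3*(1 + 5))*3)*(-30) = ((6 + 3*6)*3)*(-30) = ((6 + 18)*3)*(-30) = (24*3)*(-30) = 72*(-30) = -2160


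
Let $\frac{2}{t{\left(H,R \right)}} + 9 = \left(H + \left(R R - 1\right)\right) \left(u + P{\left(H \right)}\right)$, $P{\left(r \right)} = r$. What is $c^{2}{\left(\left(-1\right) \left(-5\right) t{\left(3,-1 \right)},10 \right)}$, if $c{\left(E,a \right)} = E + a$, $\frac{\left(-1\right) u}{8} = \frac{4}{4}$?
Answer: $\frac{13225}{144} \approx 91.84$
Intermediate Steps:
$u = -8$ ($u = - 8 \cdot \frac{4}{4} = - 8 \cdot 4 \cdot \frac{1}{4} = \left(-8\right) 1 = -8$)
$t{\left(H,R \right)} = \frac{2}{-9 + \left(-8 + H\right) \left(-1 + H + R^{2}\right)}$ ($t{\left(H,R \right)} = \frac{2}{-9 + \left(H + \left(R R - 1\right)\right) \left(-8 + H\right)} = \frac{2}{-9 + \left(H + \left(R^{2} - 1\right)\right) \left(-8 + H\right)} = \frac{2}{-9 + \left(H + \left(-1 + R^{2}\right)\right) \left(-8 + H\right)} = \frac{2}{-9 + \left(-1 + H + R^{2}\right) \left(-8 + H\right)} = \frac{2}{-9 + \left(-8 + H\right) \left(-1 + H + R^{2}\right)}$)
$c^{2}{\left(\left(-1\right) \left(-5\right) t{\left(3,-1 \right)},10 \right)} = \left(\left(-1\right) \left(-5\right) \frac{2}{-1 + 3^{2} - 27 - 8 \left(-1\right)^{2} + 3 \left(-1\right)^{2}} + 10\right)^{2} = \left(5 \frac{2}{-1 + 9 - 27 - 8 + 3 \cdot 1} + 10\right)^{2} = \left(5 \frac{2}{-1 + 9 - 27 - 8 + 3} + 10\right)^{2} = \left(5 \frac{2}{-24} + 10\right)^{2} = \left(5 \cdot 2 \left(- \frac{1}{24}\right) + 10\right)^{2} = \left(5 \left(- \frac{1}{12}\right) + 10\right)^{2} = \left(- \frac{5}{12} + 10\right)^{2} = \left(\frac{115}{12}\right)^{2} = \frac{13225}{144}$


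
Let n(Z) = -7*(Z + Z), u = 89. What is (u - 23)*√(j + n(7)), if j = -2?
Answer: 660*I ≈ 660.0*I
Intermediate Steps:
n(Z) = -14*Z
(u - 23)*√(j + n(7)) = (89 - 23)*√(-2 - 14*7) = 66*√(-2 - 98) = 66*√(-100) = 66*(10*I) = 660*I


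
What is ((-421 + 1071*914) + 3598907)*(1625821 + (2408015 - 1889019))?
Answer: 9817642439460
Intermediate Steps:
((-421 + 1071*914) + 3598907)*(1625821 + (2408015 - 1889019)) = ((-421 + 978894) + 3598907)*(1625821 + 518996) = (978473 + 3598907)*2144817 = 4577380*2144817 = 9817642439460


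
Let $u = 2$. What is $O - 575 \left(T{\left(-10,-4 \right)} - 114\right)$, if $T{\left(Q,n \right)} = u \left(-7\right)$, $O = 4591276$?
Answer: $4664876$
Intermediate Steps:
$T{\left(Q,n \right)} = -14$ ($T{\left(Q,n \right)} = 2 \left(-7\right) = -14$)
$O - 575 \left(T{\left(-10,-4 \right)} - 114\right) = 4591276 - 575 \left(-14 - 114\right) = 4591276 - -73600 = 4591276 + 73600 = 4664876$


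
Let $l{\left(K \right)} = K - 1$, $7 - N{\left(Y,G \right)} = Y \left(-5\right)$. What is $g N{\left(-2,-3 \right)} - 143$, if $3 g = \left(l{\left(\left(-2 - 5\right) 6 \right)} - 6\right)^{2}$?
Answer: $-2544$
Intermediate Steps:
$N{\left(Y,G \right)} = 7 + 5 Y$ ($N{\left(Y,G \right)} = 7 - Y \left(-5\right) = 7 - - 5 Y = 7 + 5 Y$)
$l{\left(K \right)} = -1 + K$
$g = \frac{2401}{3}$ ($g = \frac{\left(\left(-1 + \left(-2 - 5\right) 6\right) - 6\right)^{2}}{3} = \frac{\left(\left(-1 - 42\right) - 6\right)^{2}}{3} = \frac{\left(-43 - 6\right)^{2}}{3} = \frac{\left(-49\right)^{2}}{3} = \frac{1}{3} \cdot 2401 = \frac{2401}{3} \approx 800.33$)
$g N{\left(-2,-3 \right)} - 143 = \frac{2401 \left(7 + 5 \left(-2\right)\right)}{3} - 143 = \frac{2401 \left(7 - 10\right)}{3} - 143 = \frac{2401}{3} \left(-3\right) - 143 = -2401 - 143 = -2544$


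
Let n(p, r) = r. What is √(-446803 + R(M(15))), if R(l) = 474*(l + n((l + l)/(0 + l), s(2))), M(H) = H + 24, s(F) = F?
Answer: I*√427369 ≈ 653.73*I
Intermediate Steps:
M(H) = 24 + H
R(l) = 948 + 474*l (R(l) = 474*(l + 2) = 474*(2 + l) = 948 + 474*l)
√(-446803 + R(M(15))) = √(-446803 + (948 + 474*(24 + 15))) = √(-446803 + (948 + 474*39)) = √(-446803 + (948 + 18486)) = √(-446803 + 19434) = √(-427369) = I*√427369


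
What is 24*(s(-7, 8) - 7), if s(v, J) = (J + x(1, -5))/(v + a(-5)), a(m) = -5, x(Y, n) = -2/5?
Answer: -916/5 ≈ -183.20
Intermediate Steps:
x(Y, n) = -⅖ (x(Y, n) = -2*⅕ = -⅖)
s(v, J) = (-⅖ + J)/(-5 + v) (s(v, J) = (J - ⅖)/(v - 5) = (-⅖ + J)/(-5 + v))
24*(s(-7, 8) - 7) = 24*((-⅖ + 8)/(-5 - 7) - 7) = 24*((38/5)/(-12) - 7) = 24*(-1/12*38/5 - 7) = 24*(-19/30 - 7) = 24*(-229/30) = -916/5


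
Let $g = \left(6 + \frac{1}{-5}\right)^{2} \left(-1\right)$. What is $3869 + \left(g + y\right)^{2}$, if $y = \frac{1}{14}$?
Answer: $\frac{611991501}{122500} \approx 4995.9$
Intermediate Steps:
$y = \frac{1}{14} \approx 0.071429$
$g = - \frac{841}{25}$ ($g = \left(6 - \frac{1}{5}\right)^{2} \left(-1\right) = \left(\frac{29}{5}\right)^{2} \left(-1\right) = \frac{841}{25} \left(-1\right) = - \frac{841}{25} \approx -33.64$)
$3869 + \left(g + y\right)^{2} = 3869 + \left(- \frac{841}{25} + \frac{1}{14}\right)^{2} = 3869 + \left(- \frac{11749}{350}\right)^{2} = 3869 + \frac{138039001}{122500} = \frac{611991501}{122500}$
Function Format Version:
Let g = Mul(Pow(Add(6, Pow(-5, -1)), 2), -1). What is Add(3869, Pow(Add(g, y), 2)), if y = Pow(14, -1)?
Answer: Rational(611991501, 122500) ≈ 4995.9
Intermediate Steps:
y = Rational(1, 14) ≈ 0.071429
g = Rational(-841, 25) (g = Mul(Pow(Add(6, Rational(-1, 5)), 2), -1) = Mul(Pow(Rational(29, 5), 2), -1) = Mul(Rational(841, 25), -1) = Rational(-841, 25) ≈ -33.640)
Add(3869, Pow(Add(g, y), 2)) = Add(3869, Pow(Add(Rational(-841, 25), Rational(1, 14)), 2)) = Add(3869, Pow(Rational(-11749, 350), 2)) = Add(3869, Rational(138039001, 122500)) = Rational(611991501, 122500)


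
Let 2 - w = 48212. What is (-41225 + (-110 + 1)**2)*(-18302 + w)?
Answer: 1951728128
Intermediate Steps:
w = -48210 (w = 2 - 1*48212 = 2 - 48212 = -48210)
(-41225 + (-110 + 1)**2)*(-18302 + w) = (-41225 + (-110 + 1)**2)*(-18302 - 48210) = (-41225 + (-109)**2)*(-66512) = (-41225 + 11881)*(-66512) = -29344*(-66512) = 1951728128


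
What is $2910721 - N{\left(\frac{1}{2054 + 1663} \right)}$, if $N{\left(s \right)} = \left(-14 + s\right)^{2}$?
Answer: $\frac{40212072540800}{13816089} \approx 2.9105 \cdot 10^{6}$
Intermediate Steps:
$2910721 - N{\left(\frac{1}{2054 + 1663} \right)} = 2910721 - \left(-14 + \frac{1}{2054 + 1663}\right)^{2} = 2910721 - \left(-14 + \frac{1}{3717}\right)^{2} = 2910721 - \left(- \frac{52037}{3717}\right)^{2} = 2910721 - \frac{2707849369}{13816089} = \frac{40212072540800}{13816089}$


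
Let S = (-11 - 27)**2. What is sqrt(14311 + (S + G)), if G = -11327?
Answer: 6*sqrt(123) ≈ 66.543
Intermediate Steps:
S = 1444 (S = (-38)**2 = 1444)
sqrt(14311 + (S + G)) = sqrt(14311 + (1444 - 11327)) = sqrt(14311 - 9883) = sqrt(4428) = 6*sqrt(123)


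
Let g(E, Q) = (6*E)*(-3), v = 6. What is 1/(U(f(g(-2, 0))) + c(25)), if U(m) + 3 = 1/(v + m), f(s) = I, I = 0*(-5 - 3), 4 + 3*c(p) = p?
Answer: 6/25 ≈ 0.24000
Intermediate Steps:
c(p) = -4/3 + p/3
I = 0 (I = 0*(-8) = 0)
g(E, Q) = -18*E
f(s) = 0
U(m) = -3 + 1/(6 + m)
1/(U(f(g(-2, 0))) + c(25)) = 1/((-17 - 3*0)/(6 + 0) + (-4/3 + (⅓)*25)) = 1/((-17 + 0)/6 + (-4/3 + 25/3)) = 1/((⅙)*(-17) + 7) = 1/(-17/6 + 7) = 1/(25/6) = 6/25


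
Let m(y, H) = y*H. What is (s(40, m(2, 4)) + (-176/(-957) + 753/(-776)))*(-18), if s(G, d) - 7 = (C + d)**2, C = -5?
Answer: -3081291/11252 ≈ -273.84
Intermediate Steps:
m(y, H) = H*y
s(G, d) = 7 + (-5 + d)**2
(s(40, m(2, 4)) + (-176/(-957) + 753/(-776)))*(-18) = ((7 + (-5 + 4*2)**2) + (-176/(-957) + 753/(-776)))*(-18) = ((7 + (-5 + 8)**2) + (-176*(-1/957) + 753*(-1/776)))*(-18) = ((7 + 3**2) + (16/87 - 753/776))*(-18) = ((7 + 9) - 53095/67512)*(-18) = (16 - 53095/67512)*(-18) = (1027097/67512)*(-18) = -3081291/11252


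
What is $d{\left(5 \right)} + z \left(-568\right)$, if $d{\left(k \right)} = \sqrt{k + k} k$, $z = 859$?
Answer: $-487912 + 5 \sqrt{10} \approx -4.879 \cdot 10^{5}$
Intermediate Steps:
$d{\left(k \right)} = \sqrt{2} k^{\frac{3}{2}}$ ($d{\left(k \right)} = \sqrt{2 k} k = \sqrt{2} \sqrt{k} k = \sqrt{2} k^{\frac{3}{2}}$)
$d{\left(5 \right)} + z \left(-568\right) = \sqrt{2} \cdot 5^{\frac{3}{2}} + 859 \left(-568\right) = \sqrt{2} \cdot 5 \sqrt{5} - 487912 = 5 \sqrt{10} - 487912 = -487912 + 5 \sqrt{10}$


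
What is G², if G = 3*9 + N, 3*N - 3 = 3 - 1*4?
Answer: 6889/9 ≈ 765.44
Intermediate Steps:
N = ⅔ (N = 1 + (3 - 1*4)/3 = 1 + (3 - 4)/3 = 1 + (⅓)*(-1) = 1 - ⅓ = ⅔ ≈ 0.66667)
G = 83/3 (G = 3*9 + ⅔ = 27 + ⅔ = 83/3 ≈ 27.667)
G² = (83/3)² = 6889/9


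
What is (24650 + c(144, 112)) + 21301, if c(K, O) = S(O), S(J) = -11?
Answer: 45940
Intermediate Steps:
c(K, O) = -11
(24650 + c(144, 112)) + 21301 = (24650 - 11) + 21301 = 24639 + 21301 = 45940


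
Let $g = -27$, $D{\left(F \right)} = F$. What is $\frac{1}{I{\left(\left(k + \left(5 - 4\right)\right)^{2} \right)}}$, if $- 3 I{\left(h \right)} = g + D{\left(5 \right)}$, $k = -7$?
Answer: $\frac{3}{22} \approx 0.13636$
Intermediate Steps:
$I{\left(h \right)} = \frac{22}{3}$ ($I{\left(h \right)} = - \frac{-27 + 5}{3} = \left(- \frac{1}{3}\right) \left(-22\right) = \frac{22}{3}$)
$\frac{1}{I{\left(\left(k + \left(5 - 4\right)\right)^{2} \right)}} = \frac{1}{\frac{22}{3}} = \frac{3}{22}$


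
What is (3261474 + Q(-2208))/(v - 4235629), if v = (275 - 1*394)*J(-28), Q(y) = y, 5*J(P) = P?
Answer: -5432110/7058271 ≈ -0.76961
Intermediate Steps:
J(P) = P/5
v = 3332/5 (v = (275 - 1*394)*((⅕)*(-28)) = (275 - 394)*(-28/5) = -119*(-28/5) = 3332/5 ≈ 666.40)
(3261474 + Q(-2208))/(v - 4235629) = (3261474 - 2208)/(3332/5 - 4235629) = 3259266/(-21174813/5) = 3259266*(-5/21174813) = -5432110/7058271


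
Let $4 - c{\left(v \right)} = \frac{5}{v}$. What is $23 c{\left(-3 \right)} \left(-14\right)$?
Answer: $- \frac{5474}{3} \approx -1824.7$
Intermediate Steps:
$c{\left(v \right)} = 4 - \frac{5}{v}$
$23 c{\left(-3 \right)} \left(-14\right) = 23 \left(4 - \frac{5}{-3}\right) \left(-14\right) = 23 \left(4 - - \frac{5}{3}\right) \left(-14\right) = 23 \left(4 + \frac{5}{3}\right) \left(-14\right) = 23 \cdot \frac{17}{3} \left(-14\right) = \frac{391}{3} \left(-14\right) = - \frac{5474}{3}$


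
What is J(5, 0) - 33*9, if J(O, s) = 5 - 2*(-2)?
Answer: -288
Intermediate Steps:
J(O, s) = 9 (J(O, s) = 5 + 4 = 9)
J(5, 0) - 33*9 = 9 - 33*9 = 9 - 297 = -288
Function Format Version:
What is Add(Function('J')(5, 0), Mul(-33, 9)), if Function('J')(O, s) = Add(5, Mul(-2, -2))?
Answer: -288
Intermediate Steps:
Function('J')(O, s) = 9 (Function('J')(O, s) = Add(5, 4) = 9)
Add(Function('J')(5, 0), Mul(-33, 9)) = Add(9, Mul(-33, 9)) = Add(9, -297) = -288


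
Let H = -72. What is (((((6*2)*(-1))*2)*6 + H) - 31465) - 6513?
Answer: -38194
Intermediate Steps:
(((((6*2)*(-1))*2)*6 + H) - 31465) - 6513 = (((((6*2)*(-1))*2)*6 - 72) - 31465) - 6513 = ((((12*(-1))*2)*6 - 72) - 31465) - 6513 = ((-12*2*6 - 72) - 31465) - 6513 = ((-24*6 - 72) - 31465) - 6513 = ((-144 - 72) - 31465) - 6513 = (-216 - 31465) - 6513 = -31681 - 6513 = -38194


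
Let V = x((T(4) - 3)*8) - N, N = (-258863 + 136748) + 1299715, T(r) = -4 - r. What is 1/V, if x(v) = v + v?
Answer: -1/1177776 ≈ -8.4906e-7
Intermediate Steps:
N = 1177600 (N = -122115 + 1299715 = 1177600)
x(v) = 2*v
V = -1177776 (V = 2*(((-4 - 1*4) - 3)*8) - 1*1177600 = 2*(((-4 - 4) - 3)*8) - 1177600 = 2*((-8 - 3)*8) - 1177600 = 2*(-11*8) - 1177600 = 2*(-88) - 1177600 = -176 - 1177600 = -1177776)
1/V = 1/(-1177776) = -1/1177776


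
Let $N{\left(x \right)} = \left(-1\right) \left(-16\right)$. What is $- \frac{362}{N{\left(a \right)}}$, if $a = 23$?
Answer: $- \frac{181}{8} \approx -22.625$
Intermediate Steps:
$N{\left(x \right)} = 16$
$- \frac{362}{N{\left(a \right)}} = - \frac{362}{16} = \left(-362\right) \frac{1}{16} = - \frac{181}{8}$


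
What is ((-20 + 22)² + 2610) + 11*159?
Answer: 4363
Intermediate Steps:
((-20 + 22)² + 2610) + 11*159 = (2² + 2610) + 1749 = (4 + 2610) + 1749 = 2614 + 1749 = 4363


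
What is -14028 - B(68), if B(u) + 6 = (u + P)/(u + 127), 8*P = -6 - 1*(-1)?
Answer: -21874859/1560 ≈ -14022.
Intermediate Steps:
P = -5/8 (P = (-6 - 1*(-1))/8 = (-6 + 1)/8 = (⅛)*(-5) = -5/8 ≈ -0.62500)
B(u) = -6 + (-5/8 + u)/(127 + u) (B(u) = -6 + (u - 5/8)/(u + 127) = -6 + (-5/8 + u)/(127 + u))
-14028 - B(68) = -14028 - (-6101 - 40*68)/(8*(127 + 68)) = -14028 - (-6101 - 2720)/(8*195) = -14028 - (-8821)/(8*195) = -14028 - 1*(-8821/1560) = -14028 + 8821/1560 = -21874859/1560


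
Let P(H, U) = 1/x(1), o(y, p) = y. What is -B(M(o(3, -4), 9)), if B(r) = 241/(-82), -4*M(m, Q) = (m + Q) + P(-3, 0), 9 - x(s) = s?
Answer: 241/82 ≈ 2.9390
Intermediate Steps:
x(s) = 9 - s
P(H, U) = ⅛ (P(H, U) = 1/(9 - 1*1) = 1/(9 - 1) = 1/8 = ⅛)
M(m, Q) = -1/32 - Q/4 - m/4 (M(m, Q) = -((m + Q) + ⅛)/4 = -((Q + m) + ⅛)/4 = -(⅛ + Q + m)/4 = -1/32 - Q/4 - m/4)
B(r) = -241/82 (B(r) = 241*(-1/82) = -241/82)
-B(M(o(3, -4), 9)) = -1*(-241/82) = 241/82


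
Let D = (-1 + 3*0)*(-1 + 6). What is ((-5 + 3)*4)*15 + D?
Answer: -125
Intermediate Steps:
D = -5 (D = (-1 + 0)*5 = -1*5 = -5)
((-5 + 3)*4)*15 + D = ((-5 + 3)*4)*15 - 5 = -2*4*15 - 5 = -8*15 - 5 = -120 - 5 = -125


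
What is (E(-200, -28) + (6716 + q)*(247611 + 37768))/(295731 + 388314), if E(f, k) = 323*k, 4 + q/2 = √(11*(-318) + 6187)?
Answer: 1914313288/684045 + 570758*√2689/684045 ≈ 2841.8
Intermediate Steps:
q = -8 + 2*√2689 (q = -8 + 2*√(11*(-318) + 6187) = -8 + 2*√(-3498 + 6187) = -8 + 2*√2689 ≈ 95.711)
(E(-200, -28) + (6716 + q)*(247611 + 37768))/(295731 + 388314) = (323*(-28) + (6716 + (-8 + 2*√2689))*(247611 + 37768))/(295731 + 388314) = (-9044 + (6708 + 2*√2689)*285379)/684045 = (-9044 + (1914322332 + 570758*√2689))*(1/684045) = (1914313288 + 570758*√2689)*(1/684045) = 1914313288/684045 + 570758*√2689/684045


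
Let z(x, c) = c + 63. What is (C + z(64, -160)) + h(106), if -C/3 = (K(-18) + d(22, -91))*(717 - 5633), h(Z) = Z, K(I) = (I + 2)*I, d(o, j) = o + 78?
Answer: 5722233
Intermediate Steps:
d(o, j) = 78 + o
z(x, c) = 63 + c
K(I) = I*(2 + I) (K(I) = (2 + I)*I = I*(2 + I))
C = 5722224 (C = -3*(-18*(2 - 18) + (78 + 22))*(717 - 5633) = -3*(-18*(-16) + 100)*(-4916) = -3*(288 + 100)*(-4916) = -1164*(-4916) = -3*(-1907408) = 5722224)
(C + z(64, -160)) + h(106) = (5722224 + (63 - 160)) + 106 = (5722224 - 97) + 106 = 5722127 + 106 = 5722233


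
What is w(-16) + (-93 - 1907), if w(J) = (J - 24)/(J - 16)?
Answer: -7995/4 ≈ -1998.8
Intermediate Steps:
w(J) = (-24 + J)/(-16 + J)
w(-16) + (-93 - 1907) = (-24 - 16)/(-16 - 16) + (-93 - 1907) = -40/(-32) - 2000 = -1/32*(-40) - 2000 = 5/4 - 2000 = -7995/4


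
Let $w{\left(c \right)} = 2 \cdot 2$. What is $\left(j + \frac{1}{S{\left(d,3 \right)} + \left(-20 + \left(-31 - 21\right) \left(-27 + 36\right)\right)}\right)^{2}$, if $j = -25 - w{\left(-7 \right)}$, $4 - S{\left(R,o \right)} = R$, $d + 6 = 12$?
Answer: $\frac{201952521}{240100} \approx 841.12$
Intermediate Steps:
$d = 6$ ($d = -6 + 12 = 6$)
$S{\left(R,o \right)} = 4 - R$
$w{\left(c \right)} = 4$
$j = -29$ ($j = -25 - 4 = -29$)
$\left(j + \frac{1}{S{\left(d,3 \right)} + \left(-20 + \left(-31 - 21\right) \left(-27 + 36\right)\right)}\right)^{2} = \left(-29 + \frac{1}{\left(4 - 6\right) + \left(-20 + \left(-31 - 21\right) \left(-27 + 36\right)\right)}\right)^{2} = \left(-29 + \frac{1}{\left(4 - 6\right) - 488}\right)^{2} = \left(-29 + \frac{1}{-2 - 488}\right)^{2} = \left(-29 + \frac{1}{-490}\right)^{2} = \left(-29 - \frac{1}{490}\right)^{2} = \left(- \frac{14211}{490}\right)^{2} = \frac{201952521}{240100}$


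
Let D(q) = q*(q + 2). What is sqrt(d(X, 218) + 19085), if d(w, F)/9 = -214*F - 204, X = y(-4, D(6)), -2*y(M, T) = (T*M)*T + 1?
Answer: I*sqrt(402619) ≈ 634.52*I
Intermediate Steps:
D(q) = q*(2 + q)
y(M, T) = -1/2 - M*T**2/2 (y(M, T) = -((T*M)*T + 1)/2 = -((M*T)*T + 1)/2 = -(M*T**2 + 1)/2 = -(1 + M*T**2)/2 = -1/2 - M*T**2/2)
X = 9215/2 (X = -1/2 - 1/2*(-4)*(6*(2 + 6))**2 = -1/2 - 1/2*(-4)*(6*8)**2 = -1/2 - 1/2*(-4)*48**2 = -1/2 - 1/2*(-4)*2304 = -1/2 + 4608 = 9215/2 ≈ 4607.5)
d(w, F) = -1836 - 1926*F (d(w, F) = 9*(-214*F - 204) = 9*(-204 - 214*F) = -1836 - 1926*F)
sqrt(d(X, 218) + 19085) = sqrt((-1836 - 1926*218) + 19085) = sqrt((-1836 - 419868) + 19085) = sqrt(-421704 + 19085) = sqrt(-402619) = I*sqrt(402619)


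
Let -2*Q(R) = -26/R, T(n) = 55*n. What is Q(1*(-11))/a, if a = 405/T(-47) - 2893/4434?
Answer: 2709174/1854835 ≈ 1.4606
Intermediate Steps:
a = -1854835/2292378 (a = 405/((55*(-47))) - 2893/4434 = 405/(-2585) - 2893*1/4434 = 405*(-1/2585) - 2893/4434 = -81/517 - 2893/4434 = -1854835/2292378 ≈ -0.80913)
Q(R) = 13/R (Q(R) = -(-13)/R = 13/R)
Q(1*(-11))/a = (13/((1*(-11))))/(-1854835/2292378) = (13/(-11))*(-2292378/1854835) = (13*(-1/11))*(-2292378/1854835) = -13/11*(-2292378/1854835) = 2709174/1854835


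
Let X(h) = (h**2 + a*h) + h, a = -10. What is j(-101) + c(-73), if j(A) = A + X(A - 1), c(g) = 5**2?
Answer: 11246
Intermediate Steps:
X(h) = h**2 - 9*h (X(h) = (h**2 - 10*h) + h = h**2 - 9*h)
c(g) = 25
j(A) = A + (-1 + A)*(-10 + A) (j(A) = A + (A - 1)*(-9 + (A - 1)) = A + (-1 + A)*(-9 + (-1 + A)) = A + (-1 + A)*(-10 + A))
j(-101) + c(-73) = (-101 + (-1 - 101)*(-10 - 101)) + 25 = (-101 - 102*(-111)) + 25 = (-101 + 11322) + 25 = 11221 + 25 = 11246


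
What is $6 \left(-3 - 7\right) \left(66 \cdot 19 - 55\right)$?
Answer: $-71940$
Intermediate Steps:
$6 \left(-3 - 7\right) \left(66 \cdot 19 - 55\right) = 6 \left(-10\right) \left(1254 - 55\right) = \left(-60\right) 1199 = -71940$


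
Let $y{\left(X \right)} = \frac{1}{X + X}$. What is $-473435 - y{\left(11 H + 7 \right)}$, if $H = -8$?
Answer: $- \frac{76696469}{162} \approx -4.7344 \cdot 10^{5}$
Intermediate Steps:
$y{\left(X \right)} = \frac{1}{2 X}$
$-473435 - y{\left(11 H + 7 \right)} = -473435 - \frac{1}{2 \left(11 \left(-8\right) + 7\right)} = -473435 - \frac{1}{2 \left(-88 + 7\right)} = -473435 - \frac{1}{2 \left(-81\right)} = -473435 - \frac{1}{2} \left(- \frac{1}{81}\right) = -473435 - - \frac{1}{162} = -473435 + \frac{1}{162} = - \frac{76696469}{162}$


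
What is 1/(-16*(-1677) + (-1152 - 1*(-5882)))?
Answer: 1/31562 ≈ 3.1684e-5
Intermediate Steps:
1/(-16*(-1677) + (-1152 - 1*(-5882))) = 1/(26832 + (-1152 + 5882)) = 1/(26832 + 4730) = 1/31562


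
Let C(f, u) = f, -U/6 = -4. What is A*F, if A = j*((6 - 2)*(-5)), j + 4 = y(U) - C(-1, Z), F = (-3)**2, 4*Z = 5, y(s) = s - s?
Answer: 540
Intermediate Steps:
U = 24 (U = -6*(-4) = 24)
y(s) = 0
Z = 5/4 (Z = (1/4)*5 = 5/4 ≈ 1.2500)
F = 9
j = -3 (j = -4 + (0 - 1*(-1)) = -4 + (0 + 1) = -4 + 1 = -3)
A = 60 (A = -3*(6 - 2)*(-5) = -12*(-5) = -3*(-20) = 60)
A*F = 60*9 = 540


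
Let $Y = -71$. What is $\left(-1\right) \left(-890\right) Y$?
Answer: $-63190$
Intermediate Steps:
$\left(-1\right) \left(-890\right) Y = \left(-1\right) \left(-890\right) \left(-71\right) = 890 \left(-71\right) = -63190$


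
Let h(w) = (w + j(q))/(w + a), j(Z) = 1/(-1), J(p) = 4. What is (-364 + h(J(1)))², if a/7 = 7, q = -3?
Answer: 372065521/2809 ≈ 1.3245e+5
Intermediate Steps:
j(Z) = -1
a = 49 (a = 7*7 = 49)
h(w) = (-1 + w)/(49 + w) (h(w) = (w - 1)/(w + 49) = (-1 + w)/(49 + w))
(-364 + h(J(1)))² = (-364 + (-1 + 4)/(49 + 4))² = (-364 + 3/53)² = (-19289/53)² = 372065521/2809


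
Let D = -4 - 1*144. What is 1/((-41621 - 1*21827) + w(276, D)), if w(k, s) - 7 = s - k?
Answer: -1/63865 ≈ -1.5658e-5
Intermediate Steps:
D = -148 (D = -4 - 144 = -148)
w(k, s) = 7 + s - k (w(k, s) = 7 + (s - k) = 7 + s - k)
1/((-41621 - 1*21827) + w(276, D)) = 1/((-41621 - 1*21827) + (7 - 148 - 1*276)) = 1/((-41621 - 21827) + (7 - 148 - 276)) = 1/(-63448 - 417) = 1/(-63865) = -1/63865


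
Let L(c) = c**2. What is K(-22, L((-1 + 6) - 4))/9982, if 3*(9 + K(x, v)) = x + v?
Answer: -8/4991 ≈ -0.0016029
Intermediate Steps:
K(x, v) = -9 + v/3 + x/3 (K(x, v) = -9 + (x + v)/3 = -9 + (v + x)/3 = -9 + (v/3 + x/3) = -9 + v/3 + x/3)
K(-22, L((-1 + 6) - 4))/9982 = (-9 + ((-1 + 6) - 4)**2/3 + (1/3)*(-22))/9982 = (-9 + (5 - 4)**2/3 - 22/3)/9982 = (-9 + (1/3)*1**2 - 22/3)/9982 = (-9 + (1/3)*1 - 22/3)/9982 = (-9 + 1/3 - 22/3)/9982 = (1/9982)*(-16) = -8/4991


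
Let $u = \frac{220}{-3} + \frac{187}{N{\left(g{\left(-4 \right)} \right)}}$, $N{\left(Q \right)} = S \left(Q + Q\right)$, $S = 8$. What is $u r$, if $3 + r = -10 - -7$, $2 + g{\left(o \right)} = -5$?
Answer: $\frac{25201}{56} \approx 450.02$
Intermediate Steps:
$g{\left(o \right)} = -7$ ($g{\left(o \right)} = -2 - 5 = -7$)
$N{\left(Q \right)} = 16 Q$ ($N{\left(Q \right)} = 8 \left(Q + Q\right) = 8 \cdot 2 Q = 16 Q$)
$u = - \frac{25201}{336}$ ($u = \frac{220}{-3} + \frac{187}{16 \left(-7\right)} = 220 \left(- \frac{1}{3}\right) + \frac{187}{-112} = - \frac{220}{3} + 187 \left(- \frac{1}{112}\right) = - \frac{220}{3} - \frac{187}{112} = - \frac{25201}{336} \approx -75.003$)
$r = -6$ ($r = -3 - 3 = -6$)
$u r = \left(- \frac{25201}{336}\right) \left(-6\right) = \frac{25201}{56}$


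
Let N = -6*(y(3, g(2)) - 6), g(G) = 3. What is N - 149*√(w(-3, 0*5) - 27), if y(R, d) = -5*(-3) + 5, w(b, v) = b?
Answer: -84 - 149*I*√30 ≈ -84.0 - 816.11*I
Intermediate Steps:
y(R, d) = 20 (y(R, d) = 15 + 5 = 20)
N = -84 (N = -6*(20 - 6) = -6*14 = -84)
N - 149*√(w(-3, 0*5) - 27) = -84 - 149*√(-3 - 27) = -84 - 149*I*√30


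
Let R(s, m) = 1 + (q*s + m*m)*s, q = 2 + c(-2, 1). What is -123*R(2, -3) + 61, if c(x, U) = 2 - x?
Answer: -5228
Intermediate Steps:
q = 6 (q = 2 + (2 - 1*(-2)) = 2 + (2 + 2) = 2 + 4 = 6)
R(s, m) = 1 + s*(m² + 6*s) (R(s, m) = 1 + (6*s + m*m)*s = 1 + (6*s + m²)*s = 1 + (m² + 6*s)*s = 1 + s*(m² + 6*s))
-123*R(2, -3) + 61 = -123*(1 + 6*2² + 2*(-3)²) + 61 = -123*(1 + 6*4 + 2*9) + 61 = -123*(1 + 24 + 18) + 61 = -123*43 + 61 = -5289 + 61 = -5228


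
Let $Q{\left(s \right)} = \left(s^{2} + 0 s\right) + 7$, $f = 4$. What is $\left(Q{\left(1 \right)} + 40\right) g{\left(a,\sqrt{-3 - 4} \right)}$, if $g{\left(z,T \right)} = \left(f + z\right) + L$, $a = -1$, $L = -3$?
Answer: $0$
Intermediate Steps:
$Q{\left(s \right)} = 7 + s^{2}$ ($Q{\left(s \right)} = \left(s^{2} + 0\right) + 7 = s^{2} + 7 = 7 + s^{2}$)
$g{\left(z,T \right)} = 1 + z$ ($g{\left(z,T \right)} = \left(4 + z\right) - 3 = 1 + z$)
$\left(Q{\left(1 \right)} + 40\right) g{\left(a,\sqrt{-3 - 4} \right)} = \left(\left(7 + 1^{2}\right) + 40\right) \left(1 - 1\right) = \left(\left(7 + 1\right) + 40\right) 0 = \left(8 + 40\right) 0 = 48 \cdot 0 = 0$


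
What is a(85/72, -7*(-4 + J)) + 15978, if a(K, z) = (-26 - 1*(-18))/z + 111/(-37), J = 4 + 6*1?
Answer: 335479/21 ≈ 15975.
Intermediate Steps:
J = 10 (J = 4 + 6 = 10)
a(K, z) = -3 - 8/z (a(K, z) = (-26 + 18)/z + 111*(-1/37) = -8/z - 3 = -3 - 8/z)
a(85/72, -7*(-4 + J)) + 15978 = (-3 - 8*(-1/(7*(-4 + 10)))) + 15978 = (-3 - 8/((-7*6))) + 15978 = (-3 - 8/(-42)) + 15978 = (-3 - 8*(-1/42)) + 15978 = (-3 + 4/21) + 15978 = -59/21 + 15978 = 335479/21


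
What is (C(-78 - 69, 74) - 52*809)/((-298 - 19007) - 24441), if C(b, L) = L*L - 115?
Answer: 36707/43746 ≈ 0.83909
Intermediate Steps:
C(b, L) = -115 + L² (C(b, L) = L² - 115 = -115 + L²)
(C(-78 - 69, 74) - 52*809)/((-298 - 19007) - 24441) = ((-115 + 74²) - 52*809)/((-298 - 19007) - 24441) = ((-115 + 5476) - 42068)/(-19305 - 24441) = (5361 - 42068)/(-43746) = -36707*(-1/43746) = 36707/43746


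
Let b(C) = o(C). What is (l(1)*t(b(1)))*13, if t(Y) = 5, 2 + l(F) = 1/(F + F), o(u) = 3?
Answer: -195/2 ≈ -97.500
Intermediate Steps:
b(C) = 3
l(F) = -2 + 1/(2*F) (l(F) = -2 + 1/(F + F) = -2 + 1/(2*F))
(l(1)*t(b(1)))*13 = ((-2 + (1/2)/1)*5)*13 = ((-2 + (1/2)*1)*5)*13 = ((-2 + 1/2)*5)*13 = -3/2*5*13 = -15/2*13 = -195/2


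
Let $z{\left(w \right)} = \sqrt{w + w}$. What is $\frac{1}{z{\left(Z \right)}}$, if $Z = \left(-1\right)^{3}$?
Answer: $- \frac{i \sqrt{2}}{2} \approx - 0.70711 i$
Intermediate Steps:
$Z = -1$
$z{\left(w \right)} = \sqrt{2} \sqrt{w}$ ($z{\left(w \right)} = \sqrt{2 w} = \sqrt{2} \sqrt{w}$)
$\frac{1}{z{\left(Z \right)}} = \frac{1}{\sqrt{2} \sqrt{-1}} = \frac{1}{\sqrt{2} i} = \frac{1}{i \sqrt{2}} = - \frac{i \sqrt{2}}{2}$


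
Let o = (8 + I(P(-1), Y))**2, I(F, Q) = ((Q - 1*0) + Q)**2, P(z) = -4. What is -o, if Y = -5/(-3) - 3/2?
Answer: -5329/81 ≈ -65.790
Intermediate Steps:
Y = 1/6 (Y = -5*(-1/3) - 3*1/2 = 5/3 - 3/2 = 1/6 ≈ 0.16667)
I(F, Q) = 4*Q**2 (I(F, Q) = ((Q + 0) + Q)**2 = (Q + Q)**2 = (2*Q)**2 = 4*Q**2)
o = 5329/81 (o = (8 + 4*(1/6)**2)**2 = (8 + 4*(1/36))**2 = (8 + 1/9)**2 = (73/9)**2 = 5329/81 ≈ 65.790)
-o = -1*5329/81 = -5329/81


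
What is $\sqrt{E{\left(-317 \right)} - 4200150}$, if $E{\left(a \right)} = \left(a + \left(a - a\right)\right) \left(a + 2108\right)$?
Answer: $i \sqrt{4767897} \approx 2183.6 i$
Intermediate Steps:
$E{\left(a \right)} = a \left(2108 + a\right)$ ($E{\left(a \right)} = \left(a + 0\right) \left(2108 + a\right) = a \left(2108 + a\right)$)
$\sqrt{E{\left(-317 \right)} - 4200150} = \sqrt{- 317 \left(2108 - 317\right) - 4200150} = \sqrt{\left(-317\right) 1791 - 4200150} = \sqrt{-567747 - 4200150} = \sqrt{-4767897} = i \sqrt{4767897}$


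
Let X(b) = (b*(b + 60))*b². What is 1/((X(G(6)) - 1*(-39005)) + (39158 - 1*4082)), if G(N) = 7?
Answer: 1/97062 ≈ 1.0303e-5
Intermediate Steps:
X(b) = b³*(60 + b) (X(b) = (b*(60 + b))*b² = b³*(60 + b))
1/((X(G(6)) - 1*(-39005)) + (39158 - 1*4082)) = 1/((7³*(60 + 7) - 1*(-39005)) + (39158 - 1*4082)) = 1/((343*67 + 39005) + (39158 - 4082)) = 1/((22981 + 39005) + 35076) = 1/(61986 + 35076) = 1/97062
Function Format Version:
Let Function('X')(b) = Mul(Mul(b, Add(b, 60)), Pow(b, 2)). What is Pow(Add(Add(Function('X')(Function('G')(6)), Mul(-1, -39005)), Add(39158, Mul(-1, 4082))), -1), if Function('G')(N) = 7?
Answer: Rational(1, 97062) ≈ 1.0303e-5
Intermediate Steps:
Function('X')(b) = Mul(Pow(b, 3), Add(60, b)) (Function('X')(b) = Mul(Mul(b, Add(60, b)), Pow(b, 2)) = Mul(Pow(b, 3), Add(60, b)))
Pow(Add(Add(Function('X')(Function('G')(6)), Mul(-1, -39005)), Add(39158, Mul(-1, 4082))), -1) = Pow(Add(Add(Mul(Pow(7, 3), Add(60, 7)), Mul(-1, -39005)), Add(39158, Mul(-1, 4082))), -1) = Pow(Add(Add(Mul(343, 67), 39005), Add(39158, -4082)), -1) = Pow(Add(Add(22981, 39005), 35076), -1) = Pow(Add(61986, 35076), -1) = Pow(97062, -1) = Rational(1, 97062)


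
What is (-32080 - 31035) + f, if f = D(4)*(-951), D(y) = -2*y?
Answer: -55507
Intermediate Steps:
f = 7608 (f = -2*4*(-951) = -8*(-951) = 7608)
(-32080 - 31035) + f = (-32080 - 31035) + 7608 = -63115 + 7608 = -55507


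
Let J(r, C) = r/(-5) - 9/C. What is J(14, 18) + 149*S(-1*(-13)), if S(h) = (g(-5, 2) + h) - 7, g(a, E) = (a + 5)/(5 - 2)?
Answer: 8907/10 ≈ 890.70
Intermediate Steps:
J(r, C) = -9/C - r/5 (J(r, C) = r*(-⅕) - 9/C = -r/5 - 9/C = -9/C - r/5)
g(a, E) = 5/3 + a/3 (g(a, E) = (5 + a)/3 = (5 + a)*(⅓) = 5/3 + a/3)
S(h) = -7 + h (S(h) = ((5/3 + (⅓)*(-5)) + h) - 7 = ((5/3 - 5/3) + h) - 7 = (0 + h) - 7 = h - 7 = -7 + h)
J(14, 18) + 149*S(-1*(-13)) = (-9/18 - ⅕*14) + 149*(-7 - 1*(-13)) = (-9*1/18 - 14/5) + 149*(-7 + 13) = (-½ - 14/5) + 149*6 = -33/10 + 894 = 8907/10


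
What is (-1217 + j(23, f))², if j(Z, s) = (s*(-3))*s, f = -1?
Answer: 1488400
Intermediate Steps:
j(Z, s) = -3*s² (j(Z, s) = (-3*s)*s = -3*s²)
(-1217 + j(23, f))² = (-1217 - 3*(-1)²)² = (-1217 - 3*1)² = (-1217 - 3)² = (-1220)² = 1488400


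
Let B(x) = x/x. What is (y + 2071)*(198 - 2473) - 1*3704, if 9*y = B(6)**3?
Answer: -42439336/9 ≈ -4.7155e+6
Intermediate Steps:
B(x) = 1
y = 1/9 (y = (1/9)*1**3 = (1/9)*1 = 1/9 ≈ 0.11111)
(y + 2071)*(198 - 2473) - 1*3704 = (1/9 + 2071)*(198 - 2473) - 1*3704 = (18640/9)*(-2275) - 3704 = -42406000/9 - 3704 = -42439336/9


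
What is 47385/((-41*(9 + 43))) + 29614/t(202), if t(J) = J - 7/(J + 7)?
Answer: 3896789/31324 ≈ 124.40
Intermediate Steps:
t(J) = J - 7/(7 + J)
47385/((-41*(9 + 43))) + 29614/t(202) = 47385/((-41*(9 + 43))) + 29614/(((-7 + 202² + 7*202)/(7 + 202))) = 47385/((-41*52)) + 29614/(((-7 + 40804 + 1414)/209)) = 47385/(-2132) + 29614/(((1/209)*42211)) = 47385*(-1/2132) + 29614/(42211/209) = -3645/164 + 29614*(209/42211) = -3645/164 + 28006/191 = 3896789/31324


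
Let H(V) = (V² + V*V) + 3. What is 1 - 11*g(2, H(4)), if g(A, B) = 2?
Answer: -21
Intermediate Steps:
H(V) = 3 + 2*V² (H(V) = (V² + V²) + 3 = 2*V² + 3 = 3 + 2*V²)
1 - 11*g(2, H(4)) = 1 - 11*2 = 1 - 22 = -21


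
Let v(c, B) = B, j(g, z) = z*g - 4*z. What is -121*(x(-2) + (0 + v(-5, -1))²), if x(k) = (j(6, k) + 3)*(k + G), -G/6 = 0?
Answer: -363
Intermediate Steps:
G = 0 (G = -6*0 = 0)
j(g, z) = -4*z + g*z (j(g, z) = g*z - 4*z = -4*z + g*z)
x(k) = k*(3 + 2*k) (x(k) = (k*(-4 + 6) + 3)*(k + 0) = (k*2 + 3)*k = (2*k + 3)*k = (3 + 2*k)*k = k*(3 + 2*k))
-121*(x(-2) + (0 + v(-5, -1))²) = -121*(-2*(3 + 2*(-2)) + (0 - 1)²) = -121*(-2*(3 - 4) + (-1)²) = -121*(-2*(-1) + 1) = -121*(2 + 1) = -121*3 = -363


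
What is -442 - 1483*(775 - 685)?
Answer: -133912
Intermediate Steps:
-442 - 1483*(775 - 685) = -442 - 1483*90 = -442 - 133470 = -133912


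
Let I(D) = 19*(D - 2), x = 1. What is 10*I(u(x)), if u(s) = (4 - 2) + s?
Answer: 190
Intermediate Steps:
u(s) = 2 + s
I(D) = -38 + 19*D (I(D) = 19*(-2 + D) = -38 + 19*D)
10*I(u(x)) = 10*(-38 + 19*(2 + 1)) = 10*(-38 + 19*3) = 10*(-38 + 57) = 10*19 = 190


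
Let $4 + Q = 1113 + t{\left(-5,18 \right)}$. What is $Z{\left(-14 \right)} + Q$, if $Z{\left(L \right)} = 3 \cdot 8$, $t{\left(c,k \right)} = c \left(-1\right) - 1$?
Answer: $1137$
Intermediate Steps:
$t{\left(c,k \right)} = -1 - c$ ($t{\left(c,k \right)} = - c - 1 = -1 - c$)
$Z{\left(L \right)} = 24$
$Q = 1113$ ($Q = -4 + \left(1113 - -4\right) = -4 + \left(1113 + \left(-1 + 5\right)\right) = -4 + \left(1113 + 4\right) = -4 + 1117 = 1113$)
$Z{\left(-14 \right)} + Q = 24 + 1113 = 1137$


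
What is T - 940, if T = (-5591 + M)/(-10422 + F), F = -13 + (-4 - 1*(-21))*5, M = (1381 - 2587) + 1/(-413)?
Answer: -2007634919/2137275 ≈ -939.34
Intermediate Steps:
M = -498079/413 (M = -1206 - 1/413 = -498079/413 ≈ -1206.0)
F = 72 (F = -13 + (-4 + 21)*5 = -13 + 17*5 = -13 + 85 = 72)
T = 1403581/2137275 (T = (-5591 - 498079/413)/(-10422 + 72) = -2807162/413/(-10350) = -2807162/413*(-1/10350) = 1403581/2137275 ≈ 0.65672)
T - 940 = 1403581/2137275 - 940 = -2007634919/2137275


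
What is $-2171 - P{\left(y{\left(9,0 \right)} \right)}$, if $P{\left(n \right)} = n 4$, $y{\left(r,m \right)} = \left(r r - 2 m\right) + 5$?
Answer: $-2515$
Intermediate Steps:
$y{\left(r,m \right)} = 5 + r^{2} - 2 m$ ($y{\left(r,m \right)} = \left(r^{2} - 2 m\right) + 5 = 5 + r^{2} - 2 m$)
$P{\left(n \right)} = 4 n$
$-2171 - P{\left(y{\left(9,0 \right)} \right)} = -2171 - 4 \left(5 + 9^{2} - 0\right) = -2171 - 4 \left(5 + 81 + 0\right) = -2171 - 4 \cdot 86 = -2171 - 344 = -2515$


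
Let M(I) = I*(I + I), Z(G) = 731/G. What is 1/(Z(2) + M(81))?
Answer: 2/26975 ≈ 7.4143e-5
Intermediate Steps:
M(I) = 2*I² (M(I) = I*(2*I) = 2*I²)
1/(Z(2) + M(81)) = 1/(731/2 + 2*81²) = 1/(731*(½) + 2*6561) = 1/(731/2 + 13122) = 1/(26975/2) = 2/26975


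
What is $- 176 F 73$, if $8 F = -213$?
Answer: $342078$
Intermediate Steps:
$F = - \frac{213}{8}$ ($F = \frac{1}{8} \left(-213\right) = - \frac{213}{8} \approx -26.625$)
$- 176 F 73 = \left(-176\right) \left(- \frac{213}{8}\right) 73 = 4686 \cdot 73 = 342078$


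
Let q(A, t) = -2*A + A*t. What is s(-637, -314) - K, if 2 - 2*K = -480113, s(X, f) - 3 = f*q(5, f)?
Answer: 512131/2 ≈ 2.5607e+5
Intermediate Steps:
s(X, f) = 3 + f*(-10 + 5*f) (s(X, f) = 3 + f*(5*(-2 + f)) = 3 + f*(-10 + 5*f))
K = 480115/2 (K = 1 - ½*(-480113) = 1 + 480113/2 = 480115/2 ≈ 2.4006e+5)
s(-637, -314) - K = (3 + 5*(-314)*(-2 - 314)) - 1*480115/2 = (3 + 5*(-314)*(-316)) - 480115/2 = (3 + 496120) - 480115/2 = 496123 - 480115/2 = 512131/2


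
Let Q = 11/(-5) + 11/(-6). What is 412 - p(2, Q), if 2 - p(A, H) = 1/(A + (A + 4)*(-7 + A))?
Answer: 11479/28 ≈ 409.96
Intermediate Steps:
Q = -121/30 (Q = 11*(-⅕) + 11*(-⅙) = -11/5 - 11/6 = -121/30 ≈ -4.0333)
p(A, H) = 2 - 1/(A + (-7 + A)*(4 + A)) (p(A, H) = 2 - 1/(A + (A + 4)*(-7 + A)) = 2 - 1/(A + (4 + A)*(-7 + A)) = 2 - 1/(A + (-7 + A)*(4 + A)))
412 - p(2, Q) = 412 - (57 - 2*2² + 4*2)/(28 - 1*2² + 2*2) = 412 - (57 - 2*4 + 8)/(28 - 1*4 + 4) = 412 - (57 - 8 + 8)/(28 - 4 + 4) = 412 - 57/28 = 11479/28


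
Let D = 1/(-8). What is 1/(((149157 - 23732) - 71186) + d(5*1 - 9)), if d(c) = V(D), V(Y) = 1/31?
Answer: 31/1681410 ≈ 1.8437e-5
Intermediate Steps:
D = -⅛ ≈ -0.12500
V(Y) = 1/31
d(c) = 1/31
1/(((149157 - 23732) - 71186) + d(5*1 - 9)) = 1/(((149157 - 23732) - 71186) + 1/31) = 1/((125425 - 71186) + 1/31) = 1/(54239 + 1/31) = 1/(1681410/31) = 31/1681410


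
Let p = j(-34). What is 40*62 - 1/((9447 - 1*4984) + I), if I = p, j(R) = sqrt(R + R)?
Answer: 49397719297/19918437 + 2*I*sqrt(17)/19918437 ≈ 2480.0 + 4.14e-7*I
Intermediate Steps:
j(R) = sqrt(2)*sqrt(R) (j(R) = sqrt(2*R) = sqrt(2)*sqrt(R))
p = 2*I*sqrt(17) (p = sqrt(2)*sqrt(-34) = sqrt(2)*(I*sqrt(34)) = 2*I*sqrt(17) ≈ 8.2462*I)
I = 2*I*sqrt(17) ≈ 8.2462*I
40*62 - 1/((9447 - 1*4984) + I) = 40*62 - 1/((9447 - 1*4984) + 2*I*sqrt(17)) = 2480 - 1/((9447 - 4984) + 2*I*sqrt(17)) = 2480 - 1/(4463 + 2*I*sqrt(17))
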